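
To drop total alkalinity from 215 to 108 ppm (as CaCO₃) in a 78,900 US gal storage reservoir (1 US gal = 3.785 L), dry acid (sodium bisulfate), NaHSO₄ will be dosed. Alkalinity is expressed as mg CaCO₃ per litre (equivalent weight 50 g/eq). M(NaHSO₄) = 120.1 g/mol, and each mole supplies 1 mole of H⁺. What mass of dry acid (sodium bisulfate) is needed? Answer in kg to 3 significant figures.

76.8 kg

Volume: 78,900 US gal × 3.785 L/gal = 298,636 L.
Alkalinity to neutralize: (215 − 108) = 107 mg/L as CaCO₃ × 298,636 L = 31,950 g as CaCO₃.
Equivalents of H⁺ required: 31,950 ÷ 50 g/eq = 639.1 eq = 639.1 mol NaHSO₄.
Mass of NaHSO₄: 639.1 × 120.1 = 76,750 g.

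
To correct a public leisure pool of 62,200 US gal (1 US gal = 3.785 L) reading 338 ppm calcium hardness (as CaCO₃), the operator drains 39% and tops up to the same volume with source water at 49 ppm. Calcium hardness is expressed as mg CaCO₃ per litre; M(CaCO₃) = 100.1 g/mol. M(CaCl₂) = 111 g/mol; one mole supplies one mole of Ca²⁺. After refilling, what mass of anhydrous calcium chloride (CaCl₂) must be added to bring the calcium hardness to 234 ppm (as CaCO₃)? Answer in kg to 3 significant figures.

Volume: 62,200 US gal × 3.785 L/gal = 235,427 L.
After draining 39% and refilling: 338 × 0.61 + 49 × 0.39 = 225.29 ppm.
Deficit to target: 234 − 225.29 = 8.71 mg/L.
As CaCO₃: 8.71 mg/L × 235,427 L = 2051 g; ÷ 100.1 = 20.49 mol Ca²⁺.
Mass: 20.49 × 111 = 2274 g.

2.27 kg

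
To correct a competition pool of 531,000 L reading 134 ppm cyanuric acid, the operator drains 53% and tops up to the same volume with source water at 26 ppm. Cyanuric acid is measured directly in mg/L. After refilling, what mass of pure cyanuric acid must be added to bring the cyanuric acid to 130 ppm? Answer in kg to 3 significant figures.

After draining 53% and refilling: 134 × 0.47 + 26 × 0.53 = 76.76 ppm.
Deficit to target: 130 − 76.76 = 53.24 mg/L.
Mass: 53.24 mg/L × 531,000 L = 28,270 g cyanuric acid.

28.3 kg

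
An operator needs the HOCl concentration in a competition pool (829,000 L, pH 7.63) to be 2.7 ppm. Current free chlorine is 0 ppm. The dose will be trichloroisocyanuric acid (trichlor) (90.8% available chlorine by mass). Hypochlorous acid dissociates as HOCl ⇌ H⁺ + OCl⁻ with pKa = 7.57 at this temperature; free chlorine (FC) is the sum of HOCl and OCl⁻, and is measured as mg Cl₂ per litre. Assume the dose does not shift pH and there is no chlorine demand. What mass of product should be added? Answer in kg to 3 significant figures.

5.30 kg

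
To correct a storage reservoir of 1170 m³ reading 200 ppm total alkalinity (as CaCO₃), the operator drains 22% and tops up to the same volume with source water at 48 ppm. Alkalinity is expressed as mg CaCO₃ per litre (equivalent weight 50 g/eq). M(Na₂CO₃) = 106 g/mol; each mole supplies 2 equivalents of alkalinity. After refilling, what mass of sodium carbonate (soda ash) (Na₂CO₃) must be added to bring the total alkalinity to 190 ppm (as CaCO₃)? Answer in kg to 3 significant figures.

Volume: 1170 m³ = 1,170,000 L.
After draining 22% and refilling: 200 × 0.78 + 48 × 0.22 = 166.56 ppm.
Deficit to target: 190 − 166.56 = 23.44 mg/L.
As CaCO₃: 23.44 mg/L × 1,170,000 L = 27,420 g; ÷ 50 g/eq ÷ 2 = 274.2 mol Na₂CO₃.
Mass: 274.2 × 106 = 29,070 g.

29.1 kg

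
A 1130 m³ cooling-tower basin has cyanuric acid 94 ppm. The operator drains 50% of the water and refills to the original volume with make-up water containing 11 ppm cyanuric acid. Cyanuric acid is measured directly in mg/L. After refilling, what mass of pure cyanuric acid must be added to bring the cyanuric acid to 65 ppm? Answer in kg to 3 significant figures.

14.1 kg

Volume: 1130 m³ = 1,130,000 L.
After draining 50% and refilling: 94 × 0.50 + 11 × 0.50 = 52.5 ppm.
Deficit to target: 65 − 52.5 = 12.5 mg/L.
Mass: 12.5 mg/L × 1,130,000 L = 14,120 g cyanuric acid.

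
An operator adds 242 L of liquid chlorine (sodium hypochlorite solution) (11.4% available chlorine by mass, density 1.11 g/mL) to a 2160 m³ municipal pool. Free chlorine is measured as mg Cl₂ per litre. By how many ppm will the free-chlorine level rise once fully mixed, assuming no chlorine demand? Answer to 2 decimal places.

14.18 ppm

Volume: 2160 m³ = 2,160,000 L.
Mass of solution: 242 L × 1000 mL/L × 1.11 g/mL = 268,600 g.
Available chlorine delivered: 268,600 g × 0.114 = 30,620 g as Cl₂.
Concentration rise: 30,620 g / 2,160,000 L = 14.18 mg/L = 14.18 ppm.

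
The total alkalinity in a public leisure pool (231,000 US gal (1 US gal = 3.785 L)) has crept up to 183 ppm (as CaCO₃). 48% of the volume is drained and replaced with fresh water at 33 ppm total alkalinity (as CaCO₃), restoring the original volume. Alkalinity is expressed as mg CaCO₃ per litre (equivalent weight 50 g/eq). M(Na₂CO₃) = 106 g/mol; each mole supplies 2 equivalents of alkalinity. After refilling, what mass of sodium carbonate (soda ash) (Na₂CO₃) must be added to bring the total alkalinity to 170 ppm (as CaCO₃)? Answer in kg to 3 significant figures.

Volume: 231,000 US gal × 3.785 L/gal = 874,335 L.
After draining 48% and refilling: 183 × 0.52 + 33 × 0.48 = 111 ppm.
Deficit to target: 170 − 111 = 59 mg/L.
As CaCO₃: 59 mg/L × 874,335 L = 51,590 g; ÷ 50 g/eq ÷ 2 = 515.9 mol Na₂CO₃.
Mass: 515.9 × 106 = 54,680 g.

54.7 kg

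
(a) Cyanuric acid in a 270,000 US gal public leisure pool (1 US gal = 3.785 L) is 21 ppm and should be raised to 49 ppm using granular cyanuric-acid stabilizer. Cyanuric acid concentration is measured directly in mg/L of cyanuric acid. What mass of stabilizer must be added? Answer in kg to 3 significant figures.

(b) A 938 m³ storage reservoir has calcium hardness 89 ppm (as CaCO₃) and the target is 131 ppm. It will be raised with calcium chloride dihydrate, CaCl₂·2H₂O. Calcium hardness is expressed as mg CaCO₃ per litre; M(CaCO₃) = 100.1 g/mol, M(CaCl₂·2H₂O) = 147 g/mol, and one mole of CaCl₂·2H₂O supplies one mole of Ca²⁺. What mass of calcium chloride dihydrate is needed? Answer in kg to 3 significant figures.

(a) 28.6 kg; (b) 57.9 kg

(a) Volume: 270,000 US gal × 3.785 L/gal = 1,021,950 L.
(a) CYA to add: (49 − 21) = 28 mg/L × 1,021,950 L = 28,610 g cyanuric acid.

(b) Volume: 938 m³ = 938,000 L.
(b) Hardness to add: (131 − 89) = 42 mg/L as CaCO₃ × 938,000 L = 39,400 g as CaCO₃.
(b) Moles of Ca²⁺ (1 mol Ca²⁺ ≡ 1 mol CaCO₃): 39,400 / 100.1 g/mol = 393.6 mol.
(b) Mass of CaCl₂·2H₂O: 393.6 × 147 = 57,850 g.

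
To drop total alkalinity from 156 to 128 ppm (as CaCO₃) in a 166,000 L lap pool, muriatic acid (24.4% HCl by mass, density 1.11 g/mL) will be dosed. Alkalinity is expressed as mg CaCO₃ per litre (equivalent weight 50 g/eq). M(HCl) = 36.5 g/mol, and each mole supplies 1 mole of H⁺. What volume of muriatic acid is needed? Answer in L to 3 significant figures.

12.5 L

Alkalinity to neutralize: (156 − 128) = 28 mg/L as CaCO₃ × 166,000 L = 4648 g as CaCO₃.
Equivalents of H⁺ required: 4648 ÷ 50 g/eq = 92.96 eq = 92.96 mol HCl.
Mass of HCl: 92.96 × 36.5 = 3393 g.
Mass of 24.4% solution: 3393 / 0.244 = 13,910 g.
Volume: 13,910 g ÷ 1.11 g/mL = 12,530 mL.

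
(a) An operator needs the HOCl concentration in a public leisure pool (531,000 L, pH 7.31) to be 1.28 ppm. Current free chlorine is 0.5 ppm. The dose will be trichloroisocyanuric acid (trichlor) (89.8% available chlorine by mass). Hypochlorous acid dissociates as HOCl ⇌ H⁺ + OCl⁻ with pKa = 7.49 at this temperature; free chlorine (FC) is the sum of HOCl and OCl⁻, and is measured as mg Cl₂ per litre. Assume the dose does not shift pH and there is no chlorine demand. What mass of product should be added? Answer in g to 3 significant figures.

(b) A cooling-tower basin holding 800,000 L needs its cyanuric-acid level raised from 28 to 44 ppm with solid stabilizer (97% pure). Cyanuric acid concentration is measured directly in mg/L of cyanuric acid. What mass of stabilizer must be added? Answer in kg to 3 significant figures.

(a) [OCl⁻]/[HOCl] = 10^(pH − pKa) = 10^(7.31 − 7.49) = 0.6607; fraction as HOCl = 1/(1 + 0.6607) = 0.6022.
(a) Free chlorine required for 1.28 ppm HOCl: 1.28 / 0.6022 = 2.126 ppm.
(a) FC to add: 2.126 − 0.5 = 1.626 mg/L as Cl₂.
(a) Cl₂ equivalent: 1.626 mg/L × 531,000 L = 863.2 g.
(a) Product at 89.8% available Cl: 863.2 / 0.898 = 961.3 g.

(b) CYA to add: (44 − 28) = 16 mg/L × 800,000 L = 12,800 g cyanuric acid.
(b) At 97% purity: 12,800 / 0.97 = 13,200 g product.

(a) 961 g; (b) 13.2 kg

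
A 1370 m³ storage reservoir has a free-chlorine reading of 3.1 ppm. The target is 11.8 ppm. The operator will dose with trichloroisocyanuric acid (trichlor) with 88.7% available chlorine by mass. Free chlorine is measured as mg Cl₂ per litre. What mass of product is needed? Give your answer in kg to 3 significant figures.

13.4 kg

Volume: 1370 m³ = 1,370,000 L.
Chlorine deficit: 11.8 − 3.1 = 8.7 ppm = 8.7 mg/L as Cl₂.
Cl₂ equivalent needed: 8.7 mg/L × 1,370,000 L = 11,920,000 mg = 11,920 g.
Product at 88.7% available chlorine: 11,920 / 0.887 = 13,440 g.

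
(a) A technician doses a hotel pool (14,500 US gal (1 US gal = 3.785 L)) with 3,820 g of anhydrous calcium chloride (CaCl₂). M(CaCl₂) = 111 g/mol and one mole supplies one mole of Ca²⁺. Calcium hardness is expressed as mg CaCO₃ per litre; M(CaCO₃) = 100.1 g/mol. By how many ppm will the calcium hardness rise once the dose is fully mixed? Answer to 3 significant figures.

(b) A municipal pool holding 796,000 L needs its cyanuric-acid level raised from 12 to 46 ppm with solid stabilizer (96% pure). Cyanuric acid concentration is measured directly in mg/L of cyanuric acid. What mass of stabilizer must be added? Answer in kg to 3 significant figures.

(a) 62.8 ppm; (b) 28.2 kg

(a) Volume: 14,500 US gal × 3.785 L/gal = 54,882 L.
(a) Moles of Ca²⁺: 3,820 g ÷ 111 g/mol = 34.41 mol.
(a) As CaCO₃: 34.41 mol × 100.1 g/mol = 3445 g.
(a) Rise: 3445 g / 54,882 L × 1000 = 62.77 mg/L.

(b) CYA to add: (46 − 12) = 34 mg/L × 796,000 L = 27,060 g cyanuric acid.
(b) At 96% purity: 27,060 / 0.96 = 28,190 g product.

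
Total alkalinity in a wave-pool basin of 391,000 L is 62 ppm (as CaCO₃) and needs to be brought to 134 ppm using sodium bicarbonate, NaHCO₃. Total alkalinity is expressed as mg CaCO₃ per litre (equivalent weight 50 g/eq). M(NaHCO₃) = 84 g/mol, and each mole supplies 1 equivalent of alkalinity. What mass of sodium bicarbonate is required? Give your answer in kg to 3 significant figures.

Alkalinity to add: (134 − 62) = 72 mg/L as CaCO₃ × 391,000 L = 28,150 g as CaCO₃.
Equivalents: 28,150 g ÷ 50 g/eq = 563 eq.
NaHCO₃ supplies 1 eq per mole → 563 mol.
Mass: 563 mol × 84 g/mol = 47,300 g.

47.3 kg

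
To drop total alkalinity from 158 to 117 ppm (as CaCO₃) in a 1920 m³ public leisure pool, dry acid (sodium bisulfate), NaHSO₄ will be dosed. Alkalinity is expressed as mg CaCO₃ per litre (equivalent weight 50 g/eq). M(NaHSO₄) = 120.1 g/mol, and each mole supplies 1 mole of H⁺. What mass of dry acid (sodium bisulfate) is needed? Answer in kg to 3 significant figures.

189 kg

Volume: 1920 m³ = 1,920,000 L.
Alkalinity to neutralize: (158 − 117) = 41 mg/L as CaCO₃ × 1,920,000 L = 78,720 g as CaCO₃.
Equivalents of H⁺ required: 78,720 ÷ 50 g/eq = 1574 eq = 1574 mol NaHSO₄.
Mass of NaHSO₄: 1574 × 120.1 = 189,100 g.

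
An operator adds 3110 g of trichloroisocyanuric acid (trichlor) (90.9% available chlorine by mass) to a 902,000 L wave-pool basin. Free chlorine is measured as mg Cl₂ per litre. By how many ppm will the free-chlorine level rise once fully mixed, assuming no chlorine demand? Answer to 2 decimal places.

Available chlorine delivered: 3110 g × 0.909 = 2827 g as Cl₂.
Concentration rise: 2827 g / 902,000 L = 3.134 mg/L = 3.13 ppm.

3.13 ppm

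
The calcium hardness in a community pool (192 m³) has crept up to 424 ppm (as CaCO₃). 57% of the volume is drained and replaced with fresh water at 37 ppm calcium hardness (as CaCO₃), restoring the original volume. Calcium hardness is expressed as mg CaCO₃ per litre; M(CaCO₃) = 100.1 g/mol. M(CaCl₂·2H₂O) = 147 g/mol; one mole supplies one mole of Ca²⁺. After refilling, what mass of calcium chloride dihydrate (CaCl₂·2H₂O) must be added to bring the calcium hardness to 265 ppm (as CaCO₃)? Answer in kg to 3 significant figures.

17.4 kg

Volume: 192 m³ = 192,000 L.
After draining 57% and refilling: 424 × 0.43 + 37 × 0.57 = 203.41 ppm.
Deficit to target: 265 − 203.41 = 61.59 mg/L.
As CaCO₃: 61.59 mg/L × 192,000 L = 11,830 g; ÷ 100.1 = 118.1 mol Ca²⁺.
Mass: 118.1 × 147 = 17,370 g.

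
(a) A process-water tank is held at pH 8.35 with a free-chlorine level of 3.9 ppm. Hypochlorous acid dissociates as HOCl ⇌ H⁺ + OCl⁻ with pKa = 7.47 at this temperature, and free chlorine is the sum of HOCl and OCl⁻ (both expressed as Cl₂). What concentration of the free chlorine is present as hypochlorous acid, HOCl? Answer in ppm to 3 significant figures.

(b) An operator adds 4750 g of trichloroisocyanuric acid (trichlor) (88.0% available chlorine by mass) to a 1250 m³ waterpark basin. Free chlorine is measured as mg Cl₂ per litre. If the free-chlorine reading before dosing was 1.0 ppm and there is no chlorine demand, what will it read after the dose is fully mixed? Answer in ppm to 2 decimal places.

(a) 0.454 ppm; (b) 4.34 ppm

(a) [OCl⁻]/[HOCl] = 10^(pH − pKa) = 10^(8.35 − 7.47) = 10^0.88 = 7.586.
(a) Fraction as HOCl = 1 / (1 + 7.586) = 0.1165.
(a) HOCl = 0.1165 × 3.9 ppm = 0.4542 ppm.

(b) Volume: 1250 m³ = 1,250,000 L.
(b) Available chlorine delivered: 4750 g × 0.88 = 4180 g as Cl₂.
(b) Concentration rise: 4180 g / 1,250,000 L = 3.344 mg/L = 3.34 ppm.
(b) Final FC: 1.0 + 3.34 = 4.34 ppm.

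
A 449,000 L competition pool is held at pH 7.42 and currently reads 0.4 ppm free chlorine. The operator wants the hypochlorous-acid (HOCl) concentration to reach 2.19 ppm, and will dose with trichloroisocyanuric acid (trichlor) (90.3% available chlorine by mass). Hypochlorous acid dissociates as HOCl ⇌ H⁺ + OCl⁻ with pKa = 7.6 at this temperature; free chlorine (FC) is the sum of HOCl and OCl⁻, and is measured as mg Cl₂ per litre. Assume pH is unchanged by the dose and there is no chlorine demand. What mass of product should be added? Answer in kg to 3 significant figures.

[OCl⁻]/[HOCl] = 10^(pH − pKa) = 10^(7.42 − 7.6) = 0.6607; fraction as HOCl = 1/(1 + 0.6607) = 0.6022.
Free chlorine required for 2.19 ppm HOCl: 2.19 / 0.6022 = 3.637 ppm.
FC to add: 3.637 − 0.4 = 3.237 mg/L as Cl₂.
Cl₂ equivalent: 3.237 mg/L × 449,000 L = 1453 g.
Product at 90.3% available Cl: 1453 / 0.903 = 1609 g.

1.61 kg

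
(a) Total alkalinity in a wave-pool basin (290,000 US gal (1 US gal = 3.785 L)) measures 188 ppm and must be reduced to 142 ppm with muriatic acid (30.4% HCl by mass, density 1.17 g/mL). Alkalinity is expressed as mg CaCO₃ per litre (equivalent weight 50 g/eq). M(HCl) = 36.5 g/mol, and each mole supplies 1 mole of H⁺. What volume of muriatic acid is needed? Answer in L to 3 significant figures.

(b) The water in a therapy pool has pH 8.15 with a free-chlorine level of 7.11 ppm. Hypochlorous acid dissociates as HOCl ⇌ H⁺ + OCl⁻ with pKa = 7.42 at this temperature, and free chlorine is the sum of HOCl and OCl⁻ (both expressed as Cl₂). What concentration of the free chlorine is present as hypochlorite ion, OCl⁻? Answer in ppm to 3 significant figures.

(a) 104 L; (b) 5.99 ppm

(a) Volume: 290,000 US gal × 3.785 L/gal = 1,097,650 L.
(a) Alkalinity to neutralize: (188 − 142) = 46 mg/L as CaCO₃ × 1,097,650 L = 50,490 g as CaCO₃.
(a) Equivalents of H⁺ required: 50,490 ÷ 50 g/eq = 1010 eq = 1010 mol HCl.
(a) Mass of HCl: 1010 × 36.5 = 36,860 g.
(a) Mass of 30.4% solution: 36,860 / 0.304 = 121,200 g.
(a) Volume: 121,200 g ÷ 1.17 g/mL = 103,600 mL.

(b) [OCl⁻]/[HOCl] = 10^(pH − pKa) = 10^(8.15 − 7.42) = 10^0.73 = 5.37.
(b) Fraction as HOCl = 1 / (1 + 5.37) = 0.157.
(b) OCl⁻ = (1 − 0.157) × 7.11 ppm = 5.994 ppm.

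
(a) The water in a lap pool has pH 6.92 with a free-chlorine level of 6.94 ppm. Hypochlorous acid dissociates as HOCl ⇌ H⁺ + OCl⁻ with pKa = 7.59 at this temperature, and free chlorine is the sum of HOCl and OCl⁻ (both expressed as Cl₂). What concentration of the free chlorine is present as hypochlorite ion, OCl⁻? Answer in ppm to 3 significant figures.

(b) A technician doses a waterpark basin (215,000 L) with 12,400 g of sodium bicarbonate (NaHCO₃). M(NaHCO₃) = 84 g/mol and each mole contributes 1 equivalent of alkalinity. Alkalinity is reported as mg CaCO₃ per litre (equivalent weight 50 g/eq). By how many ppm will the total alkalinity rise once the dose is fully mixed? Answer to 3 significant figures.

(a) [OCl⁻]/[HOCl] = 10^(pH − pKa) = 10^(6.92 − 7.59) = 10^-0.67 = 0.2138.
(a) Fraction as HOCl = 1 / (1 + 0.2138) = 0.8239.
(a) OCl⁻ = (1 − 0.8239) × 6.94 ppm = 1.222 ppm.

(b) Moles of NaHCO₃: 12,400 g ÷ 84 g/mol = 147.6 mol → 147.6 eq of alkalinity.
(b) As CaCO₃: 147.6 eq × 50 g/eq = 7381 g.
(b) Rise: 7381 g / 215,000 L × 1000 = 34.33 mg/L.

(a) 1.22 ppm; (b) 34.3 ppm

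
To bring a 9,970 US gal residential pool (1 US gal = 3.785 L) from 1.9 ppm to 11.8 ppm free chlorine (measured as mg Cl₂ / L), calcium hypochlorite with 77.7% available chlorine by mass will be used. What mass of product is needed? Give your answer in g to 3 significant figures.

481 g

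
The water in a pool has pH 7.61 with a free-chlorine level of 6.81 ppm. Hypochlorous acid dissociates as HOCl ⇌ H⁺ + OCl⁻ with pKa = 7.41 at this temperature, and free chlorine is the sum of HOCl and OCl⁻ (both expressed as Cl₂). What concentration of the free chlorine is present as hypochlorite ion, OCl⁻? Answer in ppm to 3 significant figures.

4.18 ppm

[OCl⁻]/[HOCl] = 10^(pH − pKa) = 10^(7.61 − 7.41) = 10^0.20 = 1.585.
Fraction as HOCl = 1 / (1 + 1.585) = 0.3869.
OCl⁻ = (1 − 0.3869) × 6.81 ppm = 4.175 ppm.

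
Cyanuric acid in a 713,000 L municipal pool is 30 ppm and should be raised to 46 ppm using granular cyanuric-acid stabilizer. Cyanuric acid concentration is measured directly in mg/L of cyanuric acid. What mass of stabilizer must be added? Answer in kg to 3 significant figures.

11.4 kg

CYA to add: (46 − 30) = 16 mg/L × 713,000 L = 11,410 g cyanuric acid.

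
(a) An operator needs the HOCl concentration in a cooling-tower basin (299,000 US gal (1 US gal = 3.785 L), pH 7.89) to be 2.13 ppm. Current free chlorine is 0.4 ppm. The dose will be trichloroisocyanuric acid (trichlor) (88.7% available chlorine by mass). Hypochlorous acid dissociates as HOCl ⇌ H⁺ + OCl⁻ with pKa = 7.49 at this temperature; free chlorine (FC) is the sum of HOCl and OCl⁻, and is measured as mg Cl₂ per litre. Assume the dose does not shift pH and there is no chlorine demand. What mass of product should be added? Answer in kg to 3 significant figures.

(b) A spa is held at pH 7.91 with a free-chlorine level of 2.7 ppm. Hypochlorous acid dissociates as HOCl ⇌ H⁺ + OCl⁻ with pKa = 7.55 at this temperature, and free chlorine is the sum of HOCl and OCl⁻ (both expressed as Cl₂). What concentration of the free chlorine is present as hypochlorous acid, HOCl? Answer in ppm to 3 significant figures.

(a) 9.03 kg; (b) 0.820 ppm

(a) Volume: 299,000 US gal × 3.785 L/gal = 1,131,715 L.
(a) [OCl⁻]/[HOCl] = 10^(pH − pKa) = 10^(7.89 − 7.49) = 2.512; fraction as HOCl = 1/(1 + 2.512) = 0.2847.
(a) Free chlorine required for 2.13 ppm HOCl: 2.13 / 0.2847 = 7.48 ppm.
(a) FC to add: 7.48 − 0.4 = 7.08 mg/L as Cl₂.
(a) Cl₂ equivalent: 7.08 mg/L × 1,131,715 L = 8013 g.
(a) Product at 88.7% available Cl: 8013 / 0.887 = 9034 g.

(b) [OCl⁻]/[HOCl] = 10^(pH − pKa) = 10^(7.91 − 7.55) = 10^0.36 = 2.291.
(b) Fraction as HOCl = 1 / (1 + 2.291) = 0.3039.
(b) HOCl = 0.3039 × 2.7 ppm = 0.8205 ppm.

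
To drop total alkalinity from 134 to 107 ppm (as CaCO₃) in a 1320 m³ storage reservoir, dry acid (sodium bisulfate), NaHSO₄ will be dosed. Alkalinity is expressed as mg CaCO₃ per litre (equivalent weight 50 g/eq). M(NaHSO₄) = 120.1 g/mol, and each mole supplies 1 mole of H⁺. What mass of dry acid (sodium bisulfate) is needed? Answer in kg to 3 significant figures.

85.6 kg

Volume: 1320 m³ = 1,320,000 L.
Alkalinity to neutralize: (134 − 107) = 27 mg/L as CaCO₃ × 1,320,000 L = 35,640 g as CaCO₃.
Equivalents of H⁺ required: 35,640 ÷ 50 g/eq = 712.8 eq = 712.8 mol NaHSO₄.
Mass of NaHSO₄: 712.8 × 120.1 = 85,610 g.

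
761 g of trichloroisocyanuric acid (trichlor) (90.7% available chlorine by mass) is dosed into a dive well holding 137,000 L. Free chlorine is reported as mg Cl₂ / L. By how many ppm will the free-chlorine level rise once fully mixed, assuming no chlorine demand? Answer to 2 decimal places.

5.04 ppm

Available chlorine delivered: 761 g × 0.907 = 690.2 g as Cl₂.
Concentration rise: 690.2 g / 137,000 L = 5.038 mg/L = 5.04 ppm.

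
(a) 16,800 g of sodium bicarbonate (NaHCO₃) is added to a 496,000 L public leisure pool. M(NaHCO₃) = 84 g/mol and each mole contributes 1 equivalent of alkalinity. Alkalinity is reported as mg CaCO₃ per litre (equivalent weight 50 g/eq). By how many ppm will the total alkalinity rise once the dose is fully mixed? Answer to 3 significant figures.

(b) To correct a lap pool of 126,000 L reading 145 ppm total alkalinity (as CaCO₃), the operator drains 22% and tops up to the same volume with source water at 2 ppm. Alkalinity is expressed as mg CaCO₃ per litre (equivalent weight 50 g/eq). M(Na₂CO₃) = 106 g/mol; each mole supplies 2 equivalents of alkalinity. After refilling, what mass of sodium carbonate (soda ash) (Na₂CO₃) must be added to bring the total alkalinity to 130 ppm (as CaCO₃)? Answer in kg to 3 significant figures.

(a) Moles of NaHCO₃: 16,800 g ÷ 84 g/mol = 200 mol → 200 eq of alkalinity.
(a) As CaCO₃: 200 eq × 50 g/eq = 10,000 g.
(a) Rise: 10,000 g / 496,000 L × 1000 = 20.16 mg/L.

(b) After draining 22% and refilling: 145 × 0.78 + 2 × 0.22 = 113.54 ppm.
(b) Deficit to target: 130 − 113.54 = 16.46 mg/L.
(b) As CaCO₃: 16.46 mg/L × 126,000 L = 2074 g; ÷ 50 g/eq ÷ 2 = 20.74 mol Na₂CO₃.
(b) Mass: 20.74 × 106 = 2198 g.

(a) 20.2 ppm; (b) 2.20 kg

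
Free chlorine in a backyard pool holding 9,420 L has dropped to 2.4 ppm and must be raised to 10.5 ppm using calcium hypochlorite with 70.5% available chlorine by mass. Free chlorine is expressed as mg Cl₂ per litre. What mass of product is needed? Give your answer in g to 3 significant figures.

Chlorine deficit: 10.5 − 2.4 = 8.1 ppm = 8.1 mg/L as Cl₂.
Cl₂ equivalent needed: 8.1 mg/L × 9,420 L = 76,300 mg = 76.3 g.
Product at 70.5% available chlorine: 76.3 / 0.705 = 108.2 g.

108 g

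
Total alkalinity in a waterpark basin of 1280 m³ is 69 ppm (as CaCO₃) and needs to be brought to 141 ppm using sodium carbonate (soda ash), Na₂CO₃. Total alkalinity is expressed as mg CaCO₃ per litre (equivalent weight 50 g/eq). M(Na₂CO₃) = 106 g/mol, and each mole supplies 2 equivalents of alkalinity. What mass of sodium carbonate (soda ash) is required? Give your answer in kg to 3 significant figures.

97.7 kg

Volume: 1280 m³ = 1,280,000 L.
Alkalinity to add: (141 − 69) = 72 mg/L as CaCO₃ × 1,280,000 L = 92,160 g as CaCO₃.
Equivalents: 92,160 g ÷ 50 g/eq = 1843 eq.
Each mole of Na₂CO₃ supplies 2 eq, so 1843 / 2 = 921.6 mol.
Mass: 921.6 mol × 106 g/mol = 97,690 g.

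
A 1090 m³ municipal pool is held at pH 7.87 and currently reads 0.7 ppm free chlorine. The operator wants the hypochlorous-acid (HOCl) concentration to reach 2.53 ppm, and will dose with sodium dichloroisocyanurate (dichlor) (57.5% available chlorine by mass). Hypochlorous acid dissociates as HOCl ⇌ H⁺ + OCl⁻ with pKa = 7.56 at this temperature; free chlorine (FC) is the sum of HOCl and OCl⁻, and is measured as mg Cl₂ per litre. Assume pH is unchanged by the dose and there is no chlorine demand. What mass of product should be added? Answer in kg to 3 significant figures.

13.3 kg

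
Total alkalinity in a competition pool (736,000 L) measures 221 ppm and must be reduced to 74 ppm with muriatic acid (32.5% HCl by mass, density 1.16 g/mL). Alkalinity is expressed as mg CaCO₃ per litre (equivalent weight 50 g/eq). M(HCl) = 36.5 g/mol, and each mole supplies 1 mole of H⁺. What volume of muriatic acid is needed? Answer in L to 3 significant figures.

209 L

Alkalinity to neutralize: (221 − 74) = 147 mg/L as CaCO₃ × 736,000 L = 108,200 g as CaCO₃.
Equivalents of H⁺ required: 108,200 ÷ 50 g/eq = 2164 eq = 2164 mol HCl.
Mass of HCl: 2164 × 36.5 = 78,980 g.
Mass of 32.5% solution: 78,980 / 0.325 = 243,000 g.
Volume: 243,000 g ÷ 1.16 g/mL = 209,500 mL.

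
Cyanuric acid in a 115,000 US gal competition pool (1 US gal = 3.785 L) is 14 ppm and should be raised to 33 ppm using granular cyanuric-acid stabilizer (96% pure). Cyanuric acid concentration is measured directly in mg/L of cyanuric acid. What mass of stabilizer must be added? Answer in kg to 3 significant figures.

8.61 kg

Volume: 115,000 US gal × 3.785 L/gal = 435,275 L.
CYA to add: (33 − 14) = 19 mg/L × 435,275 L = 8270 g cyanuric acid.
At 96% purity: 8270 / 0.96 = 8615 g product.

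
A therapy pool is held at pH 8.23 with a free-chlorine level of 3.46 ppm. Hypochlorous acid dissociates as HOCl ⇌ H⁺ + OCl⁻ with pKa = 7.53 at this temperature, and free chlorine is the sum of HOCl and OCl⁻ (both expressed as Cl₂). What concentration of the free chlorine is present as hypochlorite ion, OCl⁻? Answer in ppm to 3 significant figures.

[OCl⁻]/[HOCl] = 10^(pH − pKa) = 10^(8.23 − 7.53) = 10^0.70 = 5.012.
Fraction as HOCl = 1 / (1 + 5.012) = 0.1663.
OCl⁻ = (1 − 0.1663) × 3.46 ppm = 2.884 ppm.

2.88 ppm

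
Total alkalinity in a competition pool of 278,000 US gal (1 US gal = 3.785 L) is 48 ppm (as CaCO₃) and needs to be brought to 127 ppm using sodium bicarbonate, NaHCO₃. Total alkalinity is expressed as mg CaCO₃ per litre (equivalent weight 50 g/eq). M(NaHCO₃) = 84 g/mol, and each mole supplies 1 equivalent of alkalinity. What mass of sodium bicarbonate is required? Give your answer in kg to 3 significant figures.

Volume: 278,000 US gal × 3.785 L/gal = 1,052,230 L.
Alkalinity to add: (127 − 48) = 79 mg/L as CaCO₃ × 1,052,230 L = 83,130 g as CaCO₃.
Equivalents: 83,130 g ÷ 50 g/eq = 1663 eq.
NaHCO₃ supplies 1 eq per mole → 1663 mol.
Mass: 1663 mol × 84 g/mol = 139,700 g.

140 kg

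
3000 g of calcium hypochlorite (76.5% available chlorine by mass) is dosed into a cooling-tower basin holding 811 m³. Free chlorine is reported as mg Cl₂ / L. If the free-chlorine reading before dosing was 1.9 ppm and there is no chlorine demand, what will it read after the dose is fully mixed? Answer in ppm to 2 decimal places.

Volume: 811 m³ = 811,000 L.
Available chlorine delivered: 3000 g × 0.765 = 2295 g as Cl₂.
Concentration rise: 2295 g / 811,000 L = 2.83 mg/L = 2.83 ppm.
Final FC: 1.9 + 2.83 = 4.73 ppm.

4.73 ppm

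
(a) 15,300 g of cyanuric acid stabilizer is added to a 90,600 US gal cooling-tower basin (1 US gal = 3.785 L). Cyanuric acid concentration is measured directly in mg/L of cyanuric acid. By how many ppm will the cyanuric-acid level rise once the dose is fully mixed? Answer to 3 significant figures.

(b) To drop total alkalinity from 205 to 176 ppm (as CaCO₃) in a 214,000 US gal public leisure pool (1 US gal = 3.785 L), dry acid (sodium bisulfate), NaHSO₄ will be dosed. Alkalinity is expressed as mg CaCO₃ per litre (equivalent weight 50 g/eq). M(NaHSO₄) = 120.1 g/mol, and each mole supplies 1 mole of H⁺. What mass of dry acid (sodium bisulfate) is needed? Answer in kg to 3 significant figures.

(a) 44.6 ppm; (b) 56.4 kg

(a) Volume: 90,600 US gal × 3.785 L/gal = 342,921 L.
(a) Rise: 15,300 g / 342,921 L × 1000 = 44.62 mg/L.

(b) Volume: 214,000 US gal × 3.785 L/gal = 809,990 L.
(b) Alkalinity to neutralize: (205 − 176) = 29 mg/L as CaCO₃ × 809,990 L = 23,490 g as CaCO₃.
(b) Equivalents of H⁺ required: 23,490 ÷ 50 g/eq = 469.8 eq = 469.8 mol NaHSO₄.
(b) Mass of NaHSO₄: 469.8 × 120.1 = 56,420 g.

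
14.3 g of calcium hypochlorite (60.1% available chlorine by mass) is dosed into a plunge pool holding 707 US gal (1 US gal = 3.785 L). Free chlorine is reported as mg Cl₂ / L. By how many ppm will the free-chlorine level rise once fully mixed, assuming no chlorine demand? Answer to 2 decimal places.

Volume: 707 US gal × 3.785 L/gal = 2,676 L.
Available chlorine delivered: 14.3 g × 0.601 = 8.594 g as Cl₂.
Concentration rise: 8.594 g / 2,676 L = 3.212 mg/L = 3.21 ppm.

3.21 ppm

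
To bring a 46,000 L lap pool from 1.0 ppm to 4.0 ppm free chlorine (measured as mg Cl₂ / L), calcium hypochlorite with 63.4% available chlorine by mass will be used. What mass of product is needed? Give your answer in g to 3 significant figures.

218 g

Chlorine deficit: 4.0 − 1.0 = 3 ppm = 3 mg/L as Cl₂.
Cl₂ equivalent needed: 3 mg/L × 46,000 L = 138,000 mg = 138 g.
Product at 63.4% available chlorine: 138 / 0.634 = 217.7 g.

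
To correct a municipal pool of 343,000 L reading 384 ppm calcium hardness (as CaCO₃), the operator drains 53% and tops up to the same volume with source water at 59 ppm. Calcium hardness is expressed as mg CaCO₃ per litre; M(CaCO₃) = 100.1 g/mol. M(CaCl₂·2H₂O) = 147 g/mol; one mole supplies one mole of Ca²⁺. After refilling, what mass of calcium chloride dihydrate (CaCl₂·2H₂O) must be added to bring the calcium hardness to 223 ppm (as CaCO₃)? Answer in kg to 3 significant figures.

After draining 53% and refilling: 384 × 0.47 + 59 × 0.53 = 211.75 ppm.
Deficit to target: 223 − 211.75 = 11.25 mg/L.
As CaCO₃: 11.25 mg/L × 343,000 L = 3859 g; ÷ 100.1 = 38.55 mol Ca²⁺.
Mass: 38.55 × 147 = 5667 g.

5.67 kg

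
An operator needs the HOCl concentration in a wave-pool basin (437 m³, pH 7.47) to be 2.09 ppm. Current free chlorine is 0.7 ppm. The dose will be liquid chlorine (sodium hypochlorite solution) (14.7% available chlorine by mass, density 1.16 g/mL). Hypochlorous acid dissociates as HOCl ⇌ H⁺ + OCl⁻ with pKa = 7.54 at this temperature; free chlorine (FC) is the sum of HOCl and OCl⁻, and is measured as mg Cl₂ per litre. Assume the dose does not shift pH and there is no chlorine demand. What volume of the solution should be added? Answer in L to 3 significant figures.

8.12 L

Volume: 437 m³ = 437,000 L.
[OCl⁻]/[HOCl] = 10^(pH − pKa) = 10^(7.47 − 7.54) = 0.8511; fraction as HOCl = 1/(1 + 0.8511) = 0.5402.
Free chlorine required for 2.09 ppm HOCl: 2.09 / 0.5402 = 3.869 ppm.
FC to add: 3.869 − 0.7 = 3.169 mg/L as Cl₂.
Cl₂ equivalent: 3.169 mg/L × 437,000 L = 1385 g.
Product at 14.7% available Cl: 1385 / 0.147 = 9420 g.
Volume: 9420 g ÷ 1.16 g/mL = 8121 mL.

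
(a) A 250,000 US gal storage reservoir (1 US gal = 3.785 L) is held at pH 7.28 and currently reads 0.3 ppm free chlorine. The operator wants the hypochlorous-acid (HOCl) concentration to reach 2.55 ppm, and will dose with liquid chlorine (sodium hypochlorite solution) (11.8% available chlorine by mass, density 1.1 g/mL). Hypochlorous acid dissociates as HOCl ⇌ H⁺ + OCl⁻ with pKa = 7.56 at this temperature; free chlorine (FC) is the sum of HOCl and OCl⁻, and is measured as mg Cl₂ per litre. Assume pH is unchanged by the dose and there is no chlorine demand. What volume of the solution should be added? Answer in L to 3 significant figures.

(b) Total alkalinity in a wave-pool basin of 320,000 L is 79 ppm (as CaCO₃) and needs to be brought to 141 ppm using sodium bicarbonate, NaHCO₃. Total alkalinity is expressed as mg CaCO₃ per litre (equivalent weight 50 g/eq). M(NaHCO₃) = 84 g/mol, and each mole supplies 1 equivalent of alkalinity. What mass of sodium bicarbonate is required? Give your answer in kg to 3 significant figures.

(a) 26.2 L; (b) 33.3 kg

(a) Volume: 250,000 US gal × 3.785 L/gal = 946,250 L.
(a) [OCl⁻]/[HOCl] = 10^(pH − pKa) = 10^(7.28 − 7.56) = 0.5248; fraction as HOCl = 1/(1 + 0.5248) = 0.6558.
(a) Free chlorine required for 2.55 ppm HOCl: 2.55 / 0.6558 = 3.888 ppm.
(a) FC to add: 3.888 − 0.3 = 3.588 mg/L as Cl₂.
(a) Cl₂ equivalent: 3.588 mg/L × 946,250 L = 3395 g.
(a) Product at 11.8% available Cl: 3395 / 0.118 = 28,770 g.
(a) Volume: 28,770 g ÷ 1.1 g/mL = 26,160 mL.

(b) Alkalinity to add: (141 − 79) = 62 mg/L as CaCO₃ × 320,000 L = 19,840 g as CaCO₃.
(b) Equivalents: 19,840 g ÷ 50 g/eq = 396.8 eq.
(b) NaHCO₃ supplies 1 eq per mole → 396.8 mol.
(b) Mass: 396.8 mol × 84 g/mol = 33,330 g.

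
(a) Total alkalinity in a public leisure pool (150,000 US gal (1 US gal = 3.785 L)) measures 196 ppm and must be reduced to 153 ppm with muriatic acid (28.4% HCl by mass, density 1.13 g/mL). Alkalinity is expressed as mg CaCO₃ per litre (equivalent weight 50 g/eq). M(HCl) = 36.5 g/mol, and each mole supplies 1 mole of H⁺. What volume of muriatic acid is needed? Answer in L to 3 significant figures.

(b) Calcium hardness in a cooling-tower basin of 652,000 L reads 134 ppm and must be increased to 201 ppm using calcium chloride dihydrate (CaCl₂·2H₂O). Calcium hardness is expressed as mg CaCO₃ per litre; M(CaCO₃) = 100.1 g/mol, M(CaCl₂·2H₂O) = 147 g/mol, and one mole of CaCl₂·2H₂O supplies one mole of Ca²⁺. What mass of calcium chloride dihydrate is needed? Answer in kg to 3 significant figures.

(a) Volume: 150,000 US gal × 3.785 L/gal = 567,750 L.
(a) Alkalinity to neutralize: (196 − 153) = 43 mg/L as CaCO₃ × 567,750 L = 24,410 g as CaCO₃.
(a) Equivalents of H⁺ required: 24,410 ÷ 50 g/eq = 488.3 eq = 488.3 mol HCl.
(a) Mass of HCl: 488.3 × 36.5 = 17,820 g.
(a) Mass of 28.4% solution: 17,820 / 0.284 = 62,750 g.
(a) Volume: 62,750 g ÷ 1.13 g/mL = 55,530 mL.

(b) Hardness to add: (201 − 134) = 67 mg/L as CaCO₃ × 652,000 L = 43,680 g as CaCO₃.
(b) Moles of Ca²⁺ (1 mol Ca²⁺ ≡ 1 mol CaCO₃): 43,680 / 100.1 g/mol = 436.4 mol.
(b) Mass of CaCl₂·2H₂O: 436.4 × 147 = 64,150 g.

(a) 55.5 L; (b) 64.2 kg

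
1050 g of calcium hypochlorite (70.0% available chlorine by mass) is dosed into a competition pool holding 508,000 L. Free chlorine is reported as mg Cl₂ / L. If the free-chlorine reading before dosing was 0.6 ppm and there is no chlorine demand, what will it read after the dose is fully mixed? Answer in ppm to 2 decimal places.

2.05 ppm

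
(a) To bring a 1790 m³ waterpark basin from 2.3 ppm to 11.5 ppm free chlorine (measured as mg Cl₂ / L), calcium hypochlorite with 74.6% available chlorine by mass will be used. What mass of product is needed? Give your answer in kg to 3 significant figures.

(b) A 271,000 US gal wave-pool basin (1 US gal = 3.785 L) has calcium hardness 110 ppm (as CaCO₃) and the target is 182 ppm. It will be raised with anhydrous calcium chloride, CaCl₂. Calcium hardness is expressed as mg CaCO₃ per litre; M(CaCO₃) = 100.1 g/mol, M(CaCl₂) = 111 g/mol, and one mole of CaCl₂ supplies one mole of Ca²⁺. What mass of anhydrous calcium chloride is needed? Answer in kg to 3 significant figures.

(a) 22.1 kg; (b) 81.9 kg

(a) Volume: 1790 m³ = 1,790,000 L.
(a) Chlorine deficit: 11.5 − 2.3 = 9.2 ppm = 9.2 mg/L as Cl₂.
(a) Cl₂ equivalent needed: 9.2 mg/L × 1,790,000 L = 16,470,000 mg = 16,470 g.
(a) Product at 74.6% available chlorine: 16,470 / 0.746 = 22,080 g.

(b) Volume: 271,000 US gal × 3.785 L/gal = 1,025,735 L.
(b) Hardness to add: (182 − 110) = 72 mg/L as CaCO₃ × 1,025,735 L = 73,850 g as CaCO₃.
(b) Moles of Ca²⁺ (1 mol Ca²⁺ ≡ 1 mol CaCO₃): 73,850 / 100.1 g/mol = 737.8 mol.
(b) Mass of CaCl₂: 737.8 × 111 = 81,890 g.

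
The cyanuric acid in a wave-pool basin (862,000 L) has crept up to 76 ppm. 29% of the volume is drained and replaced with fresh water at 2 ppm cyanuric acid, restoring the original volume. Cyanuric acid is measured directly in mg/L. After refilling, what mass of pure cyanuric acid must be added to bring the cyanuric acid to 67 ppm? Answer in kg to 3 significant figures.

After draining 29% and refilling: 76 × 0.71 + 2 × 0.29 = 54.54 ppm.
Deficit to target: 67 − 54.54 = 12.46 mg/L.
Mass: 12.46 mg/L × 862,000 L = 10,740 g cyanuric acid.

10.7 kg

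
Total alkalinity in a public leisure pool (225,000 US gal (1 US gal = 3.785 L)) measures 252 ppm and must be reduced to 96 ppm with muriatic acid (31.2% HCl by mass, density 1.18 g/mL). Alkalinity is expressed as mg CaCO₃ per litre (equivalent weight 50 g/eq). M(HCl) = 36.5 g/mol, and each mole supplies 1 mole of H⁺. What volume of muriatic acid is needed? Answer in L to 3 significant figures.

263 L

Volume: 225,000 US gal × 3.785 L/gal = 851,625 L.
Alkalinity to neutralize: (252 − 96) = 156 mg/L as CaCO₃ × 851,625 L = 132,900 g as CaCO₃.
Equivalents of H⁺ required: 132,900 ÷ 50 g/eq = 2657 eq = 2657 mol HCl.
Mass of HCl: 2657 × 36.5 = 96,980 g.
Mass of 31.2% solution: 96,980 / 0.312 = 310,800 g.
Volume: 310,800 g ÷ 1.18 g/mL = 263,400 mL.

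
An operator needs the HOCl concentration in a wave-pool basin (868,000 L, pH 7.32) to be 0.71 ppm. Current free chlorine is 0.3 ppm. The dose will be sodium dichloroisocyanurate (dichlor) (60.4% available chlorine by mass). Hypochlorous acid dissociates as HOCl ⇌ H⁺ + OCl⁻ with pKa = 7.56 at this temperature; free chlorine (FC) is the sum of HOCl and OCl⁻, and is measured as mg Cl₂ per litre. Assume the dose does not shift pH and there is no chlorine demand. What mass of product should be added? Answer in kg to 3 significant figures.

1.18 kg

[OCl⁻]/[HOCl] = 10^(pH − pKa) = 10^(7.32 − 7.56) = 0.5754; fraction as HOCl = 1/(1 + 0.5754) = 0.6347.
Free chlorine required for 0.71 ppm HOCl: 0.71 / 0.6347 = 1.119 ppm.
FC to add: 1.119 − 0.3 = 0.8186 mg/L as Cl₂.
Cl₂ equivalent: 0.8186 mg/L × 868,000 L = 710.5 g.
Product at 60.4% available Cl: 710.5 / 0.604 = 1176 g.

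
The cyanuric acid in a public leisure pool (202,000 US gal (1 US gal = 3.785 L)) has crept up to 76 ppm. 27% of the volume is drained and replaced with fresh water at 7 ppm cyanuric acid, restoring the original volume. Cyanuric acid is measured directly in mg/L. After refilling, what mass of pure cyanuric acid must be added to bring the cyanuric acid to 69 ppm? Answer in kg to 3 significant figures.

Volume: 202,000 US gal × 3.785 L/gal = 764,570 L.
After draining 27% and refilling: 76 × 0.73 + 7 × 0.27 = 57.37 ppm.
Deficit to target: 69 − 57.37 = 11.63 mg/L.
Mass: 11.63 mg/L × 764,570 L = 8892 g cyanuric acid.

8.89 kg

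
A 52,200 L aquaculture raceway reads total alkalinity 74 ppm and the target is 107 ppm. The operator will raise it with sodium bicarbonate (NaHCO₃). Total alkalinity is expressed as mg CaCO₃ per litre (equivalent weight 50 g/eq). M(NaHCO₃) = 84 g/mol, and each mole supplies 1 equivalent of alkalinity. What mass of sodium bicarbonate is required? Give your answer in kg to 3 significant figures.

2.89 kg

Alkalinity to add: (107 − 74) = 33 mg/L as CaCO₃ × 52,200 L = 1723 g as CaCO₃.
Equivalents: 1723 g ÷ 50 g/eq = 34.45 eq.
NaHCO₃ supplies 1 eq per mole → 34.45 mol.
Mass: 34.45 mol × 84 g/mol = 2894 g.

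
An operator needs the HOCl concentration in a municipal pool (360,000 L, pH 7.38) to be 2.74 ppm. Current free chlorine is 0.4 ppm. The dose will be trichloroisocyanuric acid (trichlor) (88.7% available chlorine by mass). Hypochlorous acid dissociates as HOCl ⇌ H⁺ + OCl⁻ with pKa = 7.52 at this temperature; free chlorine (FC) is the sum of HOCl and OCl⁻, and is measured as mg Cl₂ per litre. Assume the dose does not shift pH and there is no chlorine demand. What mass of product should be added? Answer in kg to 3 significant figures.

[OCl⁻]/[HOCl] = 10^(pH − pKa) = 10^(7.38 − 7.52) = 0.7244; fraction as HOCl = 1/(1 + 0.7244) = 0.5799.
Free chlorine required for 2.74 ppm HOCl: 2.74 / 0.5799 = 4.725 ppm.
FC to add: 4.725 − 0.4 = 4.325 mg/L as Cl₂.
Cl₂ equivalent: 4.325 mg/L × 360,000 L = 1557 g.
Product at 88.7% available Cl: 1557 / 0.887 = 1755 g.

1.76 kg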